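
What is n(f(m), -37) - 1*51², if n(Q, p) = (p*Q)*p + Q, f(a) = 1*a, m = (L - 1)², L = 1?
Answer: -2601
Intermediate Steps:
m = 0 (m = (1 - 1)² = 0² = 0)
f(a) = a
n(Q, p) = Q + Q*p² (n(Q, p) = (Q*p)*p + Q = Q*p² + Q = Q + Q*p²)
n(f(m), -37) - 1*51² = 0*(1 + (-37)²) - 1*51² = 0*(1 + 1369) - 1*2601 = 0*1370 - 2601 = 0 - 2601 = -2601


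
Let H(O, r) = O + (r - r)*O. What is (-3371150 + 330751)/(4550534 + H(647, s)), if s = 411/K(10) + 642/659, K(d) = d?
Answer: -3040399/4551181 ≈ -0.66805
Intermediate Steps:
s = 277269/6590 (s = 411/10 + 642/659 = 277269/6590 ≈ 42.074)
H(O, r) = O (H(O, r) = O + 0*O = O + 0 = O)
(-3371150 + 330751)/(4550534 + H(647, s)) = (-3371150 + 330751)/(4550534 + 647) = -3040399/4551181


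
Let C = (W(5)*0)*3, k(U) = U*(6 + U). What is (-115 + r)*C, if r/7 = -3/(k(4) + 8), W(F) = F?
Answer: 0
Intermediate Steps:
r = -7/16 (r = 7*(-3/(4*(6 + 4) + 8)) = 7*(-3/(4*10 + 8)) = 7*(-3/(40 + 8)) = 7*(-3/48) = 7*((1/48)*(-3)) = 7*(-1/16) = -7/16 ≈ -0.43750)
C = 0 (C = (5*0)*3 = 0*3 = 0)
(-115 + r)*C = (-115 - 7/16)*0 = -1847/16*0 = 0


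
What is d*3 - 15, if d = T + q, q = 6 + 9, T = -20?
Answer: -30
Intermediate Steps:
q = 15
d = -5 (d = -20 + 15 = -5)
d*3 - 15 = -5*3 - 15 = -15 - 15 = -30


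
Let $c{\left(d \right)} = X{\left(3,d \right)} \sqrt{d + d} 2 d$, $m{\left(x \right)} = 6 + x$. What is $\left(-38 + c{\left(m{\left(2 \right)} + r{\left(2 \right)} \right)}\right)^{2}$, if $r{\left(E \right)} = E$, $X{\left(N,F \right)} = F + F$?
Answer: $3201444 - 60800 \sqrt{5} \approx 3.0655 \cdot 10^{6}$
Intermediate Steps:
$X{\left(N,F \right)} = 2 F$
$c{\left(d \right)} = 4 \sqrt{2} d^{\frac{5}{2}}$ ($c{\left(d \right)} = 2 d \sqrt{d + d} 2 d = 2 d \sqrt{2 d} 2 d = 2 d \sqrt{2} \sqrt{d} 2 d = 2 \sqrt{2} d^{\frac{3}{2}} \cdot 2 d = 4 \sqrt{2} d^{\frac{5}{2}}$)
$\left(-38 + c{\left(m{\left(2 \right)} + r{\left(2 \right)} \right)}\right)^{2} = \left(-38 + 4 \sqrt{2} \left(\left(6 + 2\right) + 2\right)^{\frac{5}{2}}\right)^{2} = \left(-38 + 4 \sqrt{2} \left(8 + 2\right)^{\frac{5}{2}}\right)^{2} = \left(-38 + 4 \sqrt{2} \cdot 10^{\frac{5}{2}}\right)^{2} = \left(-38 + 4 \sqrt{2} \cdot 100 \sqrt{10}\right)^{2} = \left(-38 + 800 \sqrt{5}\right)^{2}$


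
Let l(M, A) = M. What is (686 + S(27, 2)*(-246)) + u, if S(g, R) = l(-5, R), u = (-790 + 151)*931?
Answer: -592993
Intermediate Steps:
u = -594909 (u = -639*931 = -594909)
S(g, R) = -5
(686 + S(27, 2)*(-246)) + u = (686 - 5*(-246)) - 594909 = (686 + 1230) - 594909 = 1916 - 594909 = -592993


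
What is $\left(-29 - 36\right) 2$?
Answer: $-130$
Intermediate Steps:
$\left(-29 - 36\right) 2 = \left(-65\right) 2 = -130$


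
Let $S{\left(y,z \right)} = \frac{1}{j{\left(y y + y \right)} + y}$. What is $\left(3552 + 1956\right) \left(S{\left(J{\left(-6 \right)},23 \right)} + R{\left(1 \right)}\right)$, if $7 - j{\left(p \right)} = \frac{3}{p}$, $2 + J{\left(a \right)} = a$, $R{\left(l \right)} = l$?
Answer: $\frac{16524}{59} \approx 280.07$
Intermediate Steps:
$J{\left(a \right)} = -2 + a$
$j{\left(p \right)} = 7 - \frac{3}{p}$
$S{\left(y,z \right)} = \frac{1}{7 + y - \frac{3}{y + y^{2}}}$ ($S{\left(y,z \right)} = \frac{1}{\left(7 - \frac{3}{y y + y}\right) + y} = \frac{1}{\left(7 - \frac{3}{y^{2} + y}\right) + y} = \frac{1}{\left(7 - \frac{3}{y + y^{2}}\right) + y} = \frac{1}{7 + y - \frac{3}{y + y^{2}}}$)
$\left(3552 + 1956\right) \left(S{\left(J{\left(-6 \right)},23 \right)} + R{\left(1 \right)}\right) = \left(3552 + 1956\right) \left(\frac{\left(-2 - 6\right) \left(1 - 8\right)}{-3 + \left(-2 - 6\right)^{3} + 7 \left(-2 - 6\right) + 8 \left(-2 - 6\right)^{2}} + 1\right) = 5508 \left(- \frac{8 \left(1 - 8\right)}{-3 + \left(-8\right)^{3} + 7 \left(-8\right) + 8 \left(-8\right)^{2}} + 1\right) = 5508 \left(\left(-8\right) \frac{1}{-3 - 512 - 56 + 8 \cdot 64} \left(-7\right) + 1\right) = 5508 \left(\left(-8\right) \frac{1}{-3 - 512 - 56 + 512} \left(-7\right) + 1\right) = 5508 \left(\left(-8\right) \frac{1}{-59} \left(-7\right) + 1\right) = 5508 \left(\left(-8\right) \left(- \frac{1}{59}\right) \left(-7\right) + 1\right) = 5508 \left(- \frac{56}{59} + 1\right) = 5508 \cdot \frac{3}{59} = \frac{16524}{59}$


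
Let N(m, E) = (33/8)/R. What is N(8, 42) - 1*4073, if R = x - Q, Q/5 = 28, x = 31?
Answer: -3551689/872 ≈ -4073.0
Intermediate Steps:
Q = 140 (Q = 5*28 = 140)
R = -109 (R = 31 - 1*140 = 31 - 140 = -109)
N(m, E) = -33/872 (N(m, E) = (33/8)/(-109) = (33*(1/8))*(-1/109) = (33/8)*(-1/109) = -33/872)
N(8, 42) - 1*4073 = -33/872 - 1*4073 = -33/872 - 4073 = -3551689/872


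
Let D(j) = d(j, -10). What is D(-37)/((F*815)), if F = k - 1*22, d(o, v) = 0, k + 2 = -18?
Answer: 0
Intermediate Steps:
k = -20 (k = -2 - 18 = -20)
D(j) = 0
F = -42 (F = -20 - 1*22 = -20 - 22 = -42)
D(-37)/((F*815)) = 0/((-42*815)) = 0/(-34230) = 0*(-1/34230) = 0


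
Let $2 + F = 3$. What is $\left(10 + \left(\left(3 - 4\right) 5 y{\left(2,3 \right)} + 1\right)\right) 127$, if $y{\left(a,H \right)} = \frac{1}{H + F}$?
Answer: $\frac{4953}{4} \approx 1238.3$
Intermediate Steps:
$F = 1$ ($F = -2 + 3 = 1$)
$y{\left(a,H \right)} = \frac{1}{1 + H}$ ($y{\left(a,H \right)} = \frac{1}{H + 1} = \frac{1}{1 + H}$)
$\left(10 + \left(\left(3 - 4\right) 5 y{\left(2,3 \right)} + 1\right)\right) 127 = \left(10 + \left(\frac{\left(3 - 4\right) 5}{1 + 3} + 1\right)\right) 127 = \left(10 + \left(\frac{\left(-1\right) 5}{4} + 1\right)\right) 127 = \left(10 + \left(\left(-5\right) \frac{1}{4} + 1\right)\right) 127 = \left(10 + \left(- \frac{5}{4} + 1\right)\right) 127 = \left(10 - \frac{1}{4}\right) 127 = \frac{39}{4} \cdot 127 = \frac{4953}{4}$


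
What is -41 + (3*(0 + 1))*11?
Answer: -8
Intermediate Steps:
-41 + (3*(0 + 1))*11 = -41 + (3*1)*11 = -41 + 3*11 = -41 + 33 = -8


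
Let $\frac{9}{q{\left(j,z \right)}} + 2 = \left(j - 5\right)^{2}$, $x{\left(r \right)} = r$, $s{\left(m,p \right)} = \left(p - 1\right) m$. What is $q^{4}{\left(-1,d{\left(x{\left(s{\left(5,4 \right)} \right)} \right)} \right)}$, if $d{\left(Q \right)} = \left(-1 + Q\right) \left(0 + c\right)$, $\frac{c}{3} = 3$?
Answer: $\frac{6561}{1336336} \approx 0.0049097$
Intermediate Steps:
$s{\left(m,p \right)} = m \left(-1 + p\right)$ ($s{\left(m,p \right)} = \left(-1 + p\right) m = m \left(-1 + p\right)$)
$c = 9$ ($c = 3 \cdot 3 = 9$)
$d{\left(Q \right)} = -9 + 9 Q$ ($d{\left(Q \right)} = \left(-1 + Q\right) \left(0 + 9\right) = \left(-1 + Q\right) 9 = -9 + 9 Q$)
$q{\left(j,z \right)} = \frac{9}{-2 + \left(-5 + j\right)^{2}}$ ($q{\left(j,z \right)} = \frac{9}{-2 + \left(j - 5\right)^{2}} = \frac{9}{-2 + \left(-5 + j\right)^{2}}$)
$q^{4}{\left(-1,d{\left(x{\left(s{\left(5,4 \right)} \right)} \right)} \right)} = \left(\frac{9}{-2 + \left(-5 - 1\right)^{2}}\right)^{4} = \left(\frac{9}{-2 + \left(-6\right)^{2}}\right)^{4} = \left(\frac{9}{-2 + 36}\right)^{4} = \left(\frac{9}{34}\right)^{4} = \frac{6561}{1336336}$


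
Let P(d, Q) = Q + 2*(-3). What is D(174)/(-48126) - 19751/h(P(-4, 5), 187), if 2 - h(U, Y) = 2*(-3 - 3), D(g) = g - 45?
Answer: -79211536/56147 ≈ -1410.8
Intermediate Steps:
P(d, Q) = -6 + Q (P(d, Q) = Q - 6 = -6 + Q)
D(g) = -45 + g
h(U, Y) = 14 (h(U, Y) = 2 - 2*(-3 - 3) = 2 - 2*(-6) = 2 - 1*(-12) = 2 + 12 = 14)
D(174)/(-48126) - 19751/h(P(-4, 5), 187) = (-45 + 174)/(-48126) - 19751/14 = 129*(-1/48126) - 19751*1/14 = -43/16042 - 19751/14 = -79211536/56147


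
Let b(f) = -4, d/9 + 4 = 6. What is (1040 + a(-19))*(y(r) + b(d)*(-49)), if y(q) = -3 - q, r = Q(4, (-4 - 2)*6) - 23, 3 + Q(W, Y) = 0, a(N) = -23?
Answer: 222723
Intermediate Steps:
d = 18 (d = -36 + 9*6 = -36 + 54 = 18)
Q(W, Y) = -3 (Q(W, Y) = -3 + 0 = -3)
r = -26 (r = -3 - 23 = -26)
(1040 + a(-19))*(y(r) + b(d)*(-49)) = (1040 - 23)*((-3 - 1*(-26)) - 4*(-49)) = 1017*((-3 + 26) + 196) = 1017*(23 + 196) = 1017*219 = 222723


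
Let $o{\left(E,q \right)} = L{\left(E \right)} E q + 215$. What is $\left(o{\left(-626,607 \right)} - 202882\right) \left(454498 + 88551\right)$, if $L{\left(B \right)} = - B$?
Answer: $-129284435155551$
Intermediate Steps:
$o{\left(E,q \right)} = 215 - q E^{2}$ ($o{\left(E,q \right)} = - E E q + 215 = - E^{2} q + 215 = - q E^{2} + 215 = 215 - q E^{2}$)
$\left(o{\left(-626,607 \right)} - 202882\right) \left(454498 + 88551\right) = \left(\left(215 - 607 \left(-626\right)^{2}\right) - 202882\right) \left(454498 + 88551\right) = \left(\left(215 - 607 \cdot 391876\right) - 202882\right) 543049 = \left(\left(215 - 237868732\right) - 202882\right) 543049 = \left(-237868517 - 202882\right) 543049 = \left(-238071399\right) 543049 = -129284435155551$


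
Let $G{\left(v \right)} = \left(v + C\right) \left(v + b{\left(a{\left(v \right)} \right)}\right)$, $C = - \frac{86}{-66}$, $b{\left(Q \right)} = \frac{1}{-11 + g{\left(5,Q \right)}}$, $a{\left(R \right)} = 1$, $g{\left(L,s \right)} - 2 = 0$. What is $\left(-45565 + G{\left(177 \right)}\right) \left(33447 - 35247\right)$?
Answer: $\frac{833095400}{33} \approx 2.5245 \cdot 10^{7}$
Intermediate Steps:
$g{\left(L,s \right)} = 2$ ($g{\left(L,s \right)} = 2 + 0 = 2$)
$b{\left(Q \right)} = - \frac{1}{9}$ ($b{\left(Q \right)} = \frac{1}{-11 + 2} = \frac{1}{-9} = - \frac{1}{9}$)
$C = \frac{43}{33}$ ($C = \left(-86\right) \left(- \frac{1}{66}\right) = \frac{43}{33} \approx 1.303$)
$G{\left(v \right)} = \left(- \frac{1}{9} + v\right) \left(\frac{43}{33} + v\right)$ ($G{\left(v \right)} = \left(v + \frac{43}{33}\right) \left(v - \frac{1}{9}\right) = \left(\frac{43}{33} + v\right) \left(- \frac{1}{9} + v\right) = \left(- \frac{1}{9} + v\right) \left(\frac{43}{33} + v\right)$)
$\left(-45565 + G{\left(177 \right)}\right) \left(33447 - 35247\right) = \left(-45565 + \left(- \frac{43}{297} + 177^{2} + \frac{118}{99} \cdot 177\right)\right) \left(33447 - 35247\right) = \left(-45565 + \left(- \frac{43}{297} + 31329 + \frac{6962}{33}\right)\right) \left(-1800\right) = \left(-45565 + \frac{9367328}{297}\right) \left(-1800\right) = \left(- \frac{4165477}{297}\right) \left(-1800\right) = \frac{833095400}{33}$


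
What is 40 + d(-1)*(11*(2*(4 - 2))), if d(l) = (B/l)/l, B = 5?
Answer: 260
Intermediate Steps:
d(l) = 5/l**2 (d(l) = (5/l)/l = 5/l**2)
40 + d(-1)*(11*(2*(4 - 2))) = 40 + (5/(-1)**2)*(11*(2*(4 - 2))) = 40 + (5*1)*(11*(2*2)) = 40 + 5*(11*4) = 40 + 5*44 = 40 + 220 = 260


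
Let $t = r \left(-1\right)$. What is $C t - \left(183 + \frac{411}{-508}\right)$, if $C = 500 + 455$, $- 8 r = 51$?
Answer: $\frac{6000429}{1016} \approx 5905.9$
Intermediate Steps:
$r = - \frac{51}{8}$ ($r = \left(- \frac{1}{8}\right) 51 = - \frac{51}{8} \approx -6.375$)
$C = 955$
$t = \frac{51}{8}$ ($t = \left(- \frac{51}{8}\right) \left(-1\right) = \frac{51}{8} \approx 6.375$)
$C t - \left(183 + \frac{411}{-508}\right) = 955 \cdot \frac{51}{8} - \left(183 + \frac{411}{-508}\right) = \frac{48705}{8} - \left(183 + 411 \left(- \frac{1}{508}\right)\right) = \frac{48705}{8} - \frac{92553}{508} = \frac{6000429}{1016}$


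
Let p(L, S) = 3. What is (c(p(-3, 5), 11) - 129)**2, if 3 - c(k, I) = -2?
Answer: 15376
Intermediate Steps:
c(k, I) = 5 (c(k, I) = 3 - 1*(-2) = 3 + 2 = 5)
(c(p(-3, 5), 11) - 129)**2 = (5 - 129)**2 = (-124)**2 = 15376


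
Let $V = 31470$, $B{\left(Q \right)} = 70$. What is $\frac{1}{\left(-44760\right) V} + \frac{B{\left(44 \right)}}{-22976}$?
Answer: $- \frac{3081307093}{1011372789600} \approx -0.0030467$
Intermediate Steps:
$\frac{1}{\left(-44760\right) V} + \frac{B{\left(44 \right)}}{-22976} = \frac{1}{\left(-44760\right) 31470} + \frac{70}{-22976} = \left(- \frac{1}{44760}\right) \frac{1}{31470} + 70 \left(- \frac{1}{22976}\right) = - \frac{1}{1408597200} - \frac{35}{11488} = - \frac{3081307093}{1011372789600}$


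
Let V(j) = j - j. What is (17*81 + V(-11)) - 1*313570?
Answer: -312193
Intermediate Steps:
V(j) = 0
(17*81 + V(-11)) - 1*313570 = (17*81 + 0) - 1*313570 = (1377 + 0) - 313570 = 1377 - 313570 = -312193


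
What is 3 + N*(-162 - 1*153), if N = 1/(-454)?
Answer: 1677/454 ≈ 3.6938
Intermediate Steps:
N = -1/454 ≈ -0.0022026
3 + N*(-162 - 1*153) = 3 - (-162 - 1*153)/454 = 3 - (-162 - 153)/454 = 3 - 1/454*(-315) = 3 + 315/454 = 1677/454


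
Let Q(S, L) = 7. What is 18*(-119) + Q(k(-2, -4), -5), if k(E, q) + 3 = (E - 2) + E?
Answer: -2135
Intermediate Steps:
k(E, q) = -5 + 2*E (k(E, q) = -3 + ((E - 2) + E) = -3 + ((-2 + E) + E) = -3 + (-2 + 2*E) = -5 + 2*E)
18*(-119) + Q(k(-2, -4), -5) = 18*(-119) + 7 = -2142 + 7 = -2135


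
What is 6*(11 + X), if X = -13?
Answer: -12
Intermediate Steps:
6*(11 + X) = 6*(11 - 13) = 6*(-2) = -12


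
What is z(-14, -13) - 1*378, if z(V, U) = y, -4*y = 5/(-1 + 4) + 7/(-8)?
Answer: -36307/96 ≈ -378.20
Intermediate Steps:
y = -19/96 (y = -(5/(-1 + 4) + 7/(-8))/4 = -(5/3 + 7*(-1/8))/4 = -(5*(1/3) - 7/8)/4 = -(5/3 - 7/8)/4 = -1/4*19/24 = -19/96 ≈ -0.19792)
z(V, U) = -19/96
z(-14, -13) - 1*378 = -19/96 - 1*378 = -19/96 - 378 = -36307/96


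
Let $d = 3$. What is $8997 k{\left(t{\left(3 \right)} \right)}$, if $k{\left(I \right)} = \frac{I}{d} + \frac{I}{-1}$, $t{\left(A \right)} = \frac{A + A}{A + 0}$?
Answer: $-11996$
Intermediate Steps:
$t{\left(A \right)} = 2$ ($t{\left(A \right)} = \frac{2 A}{A} = 2$)
$k{\left(I \right)} = - \frac{2 I}{3}$ ($k{\left(I \right)} = \frac{I}{3} + \frac{I}{-1} = I \frac{1}{3} + I \left(-1\right) = \frac{I}{3} - I = - \frac{2 I}{3}$)
$8997 k{\left(t{\left(3 \right)} \right)} = 8997 \left(\left(- \frac{2}{3}\right) 2\right) = 8997 \left(- \frac{4}{3}\right) = -11996$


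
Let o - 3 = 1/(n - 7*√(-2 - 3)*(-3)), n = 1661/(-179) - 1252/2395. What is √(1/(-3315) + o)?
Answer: √3315*√((-40365549557 + 89523892920*I*√5)/(-4202203 + 9002805*I*√5))/3315 ≈ 1.7307 - 0.0058954*I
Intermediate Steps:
n = -4202203/428705 (n = 1661*(-1/179) - 1252*1/2395 = -1661/179 - 1252/2395 = -4202203/428705 ≈ -9.8021)
o = 3 + 1/(-4202203/428705 + 21*I*√5) (o = 3 + 1/(-4202203/428705 - 7*√(-2 - 3)*(-3)) = 3 + 1/(-4202203/428705 - 7*I*√5*(-3)) = 3 + 1/(-4202203/428705 + 21*I*√5) ≈ 2.9957 - 0.020407*I)
√(1/(-3315) + o) = √(1/(-3315) + (1266931492742887/422910999393334 - 3859547517525*I*√5/422910999393334)) = √(-1/3315 + (1266931492742887/422910999393334 - 3859547517525*I*√5/422910999393334)) = √(4199454987443277071/1401949962988902210 - 3859547517525*I*√5/422910999393334)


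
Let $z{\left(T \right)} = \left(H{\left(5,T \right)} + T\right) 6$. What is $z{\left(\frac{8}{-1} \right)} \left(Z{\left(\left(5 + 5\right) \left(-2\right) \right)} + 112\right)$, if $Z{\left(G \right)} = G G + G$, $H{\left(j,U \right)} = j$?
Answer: $-8856$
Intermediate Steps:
$Z{\left(G \right)} = G + G^{2}$ ($Z{\left(G \right)} = G^{2} + G = G + G^{2}$)
$z{\left(T \right)} = 30 + 6 T$ ($z{\left(T \right)} = \left(5 + T\right) 6 = 30 + 6 T$)
$z{\left(\frac{8}{-1} \right)} \left(Z{\left(\left(5 + 5\right) \left(-2\right) \right)} + 112\right) = \left(30 + 6 \frac{8}{-1}\right) \left(\left(5 + 5\right) \left(-2\right) \left(1 + \left(5 + 5\right) \left(-2\right)\right) + 112\right) = \left(30 + 6 \cdot 8 \left(-1\right)\right) \left(10 \left(-2\right) \left(1 + 10 \left(-2\right)\right) + 112\right) = \left(30 + 6 \left(-8\right)\right) \left(- 20 \left(1 - 20\right) + 112\right) = \left(30 - 48\right) \left(\left(-20\right) \left(-19\right) + 112\right) = - 18 \left(380 + 112\right) = \left(-18\right) 492 = -8856$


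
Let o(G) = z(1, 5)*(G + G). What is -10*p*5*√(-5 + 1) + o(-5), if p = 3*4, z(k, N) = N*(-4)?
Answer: 200 - 1200*I ≈ 200.0 - 1200.0*I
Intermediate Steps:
z(k, N) = -4*N
p = 12
o(G) = -40*G (o(G) = (-4*5)*(G + G) = -40*G)
-10*p*5*√(-5 + 1) + o(-5) = -10*12*5*√(-5 + 1) - 40*(-5) = -600*√(-4) + 200 = -600*2*I + 200 = -1200*I + 200 = 200 - 1200*I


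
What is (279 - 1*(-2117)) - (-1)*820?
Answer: 3216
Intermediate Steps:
(279 - 1*(-2117)) - (-1)*820 = (279 + 2117) - 1*(-820) = 2396 + 820 = 3216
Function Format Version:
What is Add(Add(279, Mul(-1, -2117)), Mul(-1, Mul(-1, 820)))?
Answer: 3216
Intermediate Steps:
Add(Add(279, Mul(-1, -2117)), Mul(-1, Mul(-1, 820))) = Add(Add(279, 2117), Mul(-1, -820)) = Add(2396, 820) = 3216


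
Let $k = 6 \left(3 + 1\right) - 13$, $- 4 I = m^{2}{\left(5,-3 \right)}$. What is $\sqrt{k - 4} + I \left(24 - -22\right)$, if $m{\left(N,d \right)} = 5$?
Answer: $- \frac{575}{2} + \sqrt{7} \approx -284.85$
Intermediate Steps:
$I = - \frac{25}{4}$ ($I = - \frac{5^{2}}{4} = \left(- \frac{1}{4}\right) 25 = - \frac{25}{4} \approx -6.25$)
$k = 11$ ($k = 6 \cdot 4 - 13 = 24 - 13 = 11$)
$\sqrt{k - 4} + I \left(24 - -22\right) = \sqrt{11 - 4} - \frac{25 \left(24 - -22\right)}{4} = \sqrt{7} - \frac{25 \left(24 + 22\right)}{4} = \sqrt{7} - \frac{575}{2} = - \frac{575}{2} + \sqrt{7}$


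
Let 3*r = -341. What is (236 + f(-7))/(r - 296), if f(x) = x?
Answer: -687/1229 ≈ -0.55899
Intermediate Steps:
r = -341/3 (r = (1/3)*(-341) = -341/3 ≈ -113.67)
(236 + f(-7))/(r - 296) = (236 - 7)/(-341/3 - 296) = 229/(-1229/3) = 229*(-3/1229) = -687/1229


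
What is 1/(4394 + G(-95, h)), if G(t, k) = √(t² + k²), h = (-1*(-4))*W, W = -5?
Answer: 338/1484447 - 5*√377/19297811 ≈ 0.00022266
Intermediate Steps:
h = -20 (h = -1*(-4)*(-5) = 4*(-5) = -20)
G(t, k) = √(k² + t²)
1/(4394 + G(-95, h)) = 1/(4394 + √((-20)² + (-95)²)) = 1/(4394 + √(400 + 9025)) = 1/(4394 + √9425) = 1/(4394 + 5*√377)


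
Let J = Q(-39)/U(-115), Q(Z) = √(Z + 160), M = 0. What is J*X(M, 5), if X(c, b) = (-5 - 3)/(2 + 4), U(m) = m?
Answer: 44/345 ≈ 0.12754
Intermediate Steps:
Q(Z) = √(160 + Z)
X(c, b) = -4/3 (X(c, b) = -8/6 = -8*⅙ = -4/3)
J = -11/115 (J = √(160 - 39)/(-115) = √121*(-1/115) = 11*(-1/115) = -11/115 ≈ -0.095652)
J*X(M, 5) = -11/115*(-4/3) = 44/345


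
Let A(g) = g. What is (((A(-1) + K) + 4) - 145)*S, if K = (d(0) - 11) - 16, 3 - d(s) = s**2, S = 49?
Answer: -8134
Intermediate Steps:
d(s) = 3 - s**2
K = -24 (K = ((3 - 1*0**2) - 11) - 16 = ((3 - 1*0) - 11) - 16 = ((3 + 0) - 11) - 16 = (3 - 11) - 16 = -8 - 16 = -24)
(((A(-1) + K) + 4) - 145)*S = (((-1 - 24) + 4) - 145)*49 = ((-25 + 4) - 145)*49 = (-21 - 145)*49 = -166*49 = -8134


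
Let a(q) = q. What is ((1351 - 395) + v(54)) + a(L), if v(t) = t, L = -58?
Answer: 952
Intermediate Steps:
((1351 - 395) + v(54)) + a(L) = ((1351 - 395) + 54) - 58 = (956 + 54) - 58 = 1010 - 58 = 952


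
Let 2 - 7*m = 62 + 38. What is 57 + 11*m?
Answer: -97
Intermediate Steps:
m = -14 (m = 2/7 - (62 + 38)/7 = 2/7 - 1/7*100 = 2/7 - 100/7 = -14)
57 + 11*m = 57 + 11*(-14) = 57 - 154 = -97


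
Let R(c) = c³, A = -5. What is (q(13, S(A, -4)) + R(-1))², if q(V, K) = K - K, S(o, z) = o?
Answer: 1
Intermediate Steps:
q(V, K) = 0
(q(13, S(A, -4)) + R(-1))² = (0 + (-1)³)² = (0 - 1)² = (-1)² = 1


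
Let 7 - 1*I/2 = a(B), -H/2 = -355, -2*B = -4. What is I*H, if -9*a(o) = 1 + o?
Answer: 31240/3 ≈ 10413.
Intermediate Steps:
B = 2 (B = -1/2*(-4) = 2)
H = 710 (H = -2*(-355) = 710)
a(o) = -1/9 - o/9 (a(o) = -(1 + o)/9 = -1/9 - o/9)
I = 44/3 (I = 14 - 2*(-1/9 - 1/9*2) = 14 - 2*(-1/9 - 2/9) = 14 - 2*(-1/3) = 14 + 2/3 = 44/3 ≈ 14.667)
I*H = (44/3)*710 = 31240/3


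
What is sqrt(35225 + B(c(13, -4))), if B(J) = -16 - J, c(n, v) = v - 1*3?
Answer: 4*sqrt(2201) ≈ 187.66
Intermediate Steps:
c(n, v) = -3 + v (c(n, v) = v - 3 = -3 + v)
sqrt(35225 + B(c(13, -4))) = sqrt(35225 + (-16 - (-3 - 4))) = sqrt(35225 + (-16 - 1*(-7))) = sqrt(35225 + (-16 + 7)) = sqrt(35225 - 9) = sqrt(35216) = 4*sqrt(2201)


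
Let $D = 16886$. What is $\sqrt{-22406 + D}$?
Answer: $4 i \sqrt{345} \approx 74.297 i$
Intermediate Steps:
$\sqrt{-22406 + D} = \sqrt{-22406 + 16886} = \sqrt{-5520} = 4 i \sqrt{345}$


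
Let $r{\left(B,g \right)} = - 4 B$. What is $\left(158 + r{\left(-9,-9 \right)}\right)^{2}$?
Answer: $37636$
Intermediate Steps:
$\left(158 + r{\left(-9,-9 \right)}\right)^{2} = \left(158 - -36\right)^{2} = \left(158 + 36\right)^{2} = 194^{2} = 37636$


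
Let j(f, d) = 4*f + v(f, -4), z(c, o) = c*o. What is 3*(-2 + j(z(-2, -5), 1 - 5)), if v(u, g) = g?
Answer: 102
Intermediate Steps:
j(f, d) = -4 + 4*f (j(f, d) = 4*f - 4 = -4 + 4*f)
3*(-2 + j(z(-2, -5), 1 - 5)) = 3*(-2 + (-4 + 4*(-2*(-5)))) = 3*(-2 + (-4 + 4*10)) = 3*(-2 + (-4 + 40)) = 3*(-2 + 36) = 3*34 = 102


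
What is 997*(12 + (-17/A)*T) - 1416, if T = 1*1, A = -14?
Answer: 164621/14 ≈ 11759.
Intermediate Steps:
T = 1
997*(12 + (-17/A)*T) - 1416 = 997*(12 - 17/(-14)*1) - 1416 = 997*(12 - 17*(-1/14)*1) - 1416 = 997*(12 + (17/14)*1) - 1416 = 997*(12 + 17/14) - 1416 = 997*(185/14) - 1416 = 184445/14 - 1416 = 164621/14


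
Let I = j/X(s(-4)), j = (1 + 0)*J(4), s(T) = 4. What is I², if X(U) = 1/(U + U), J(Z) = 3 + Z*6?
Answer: 46656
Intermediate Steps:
J(Z) = 3 + 6*Z
j = 27 (j = (1 + 0)*(3 + 6*4) = 1*(3 + 24) = 1*27 = 27)
X(U) = 1/(2*U)
I = 216 (I = 27/(((½)/4)) = 27/(((½)*(¼))) = 27/(⅛) = 27*8 = 216)
I² = 216² = 46656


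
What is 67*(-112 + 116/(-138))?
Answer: -521662/69 ≈ -7560.3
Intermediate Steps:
67*(-112 + 116/(-138)) = 67*(-112 + 116*(-1/138)) = 67*(-112 - 58/69) = 67*(-7786/69) = -521662/69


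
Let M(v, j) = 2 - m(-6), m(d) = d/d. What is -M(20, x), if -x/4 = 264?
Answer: -1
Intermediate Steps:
m(d) = 1
x = -1056 (x = -4*264 = -1056)
M(v, j) = 1 (M(v, j) = 2 - 1*1 = 2 - 1 = 1)
-M(20, x) = -1*1 = -1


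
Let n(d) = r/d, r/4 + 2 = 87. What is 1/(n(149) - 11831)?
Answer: -149/1762479 ≈ -8.4540e-5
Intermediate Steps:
r = 340 (r = -8 + 4*87 = -8 + 348 = 340)
n(d) = 340/d
1/(n(149) - 11831) = 1/(340/149 - 11831) = 1/(-1762479/149) = -149/1762479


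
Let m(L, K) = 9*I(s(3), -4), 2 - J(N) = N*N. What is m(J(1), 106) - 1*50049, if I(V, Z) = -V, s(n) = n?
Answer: -50076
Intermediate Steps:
J(N) = 2 - N² (J(N) = 2 - N*N = 2 - N²)
m(L, K) = -27 (m(L, K) = 9*(-1*3) = 9*(-3) = -27)
m(J(1), 106) - 1*50049 = -27 - 1*50049 = -27 - 50049 = -50076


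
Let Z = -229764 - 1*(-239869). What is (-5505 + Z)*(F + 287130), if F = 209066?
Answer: 2282501600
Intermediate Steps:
Z = 10105 (Z = -229764 + 239869 = 10105)
(-5505 + Z)*(F + 287130) = (-5505 + 10105)*(209066 + 287130) = 4600*496196 = 2282501600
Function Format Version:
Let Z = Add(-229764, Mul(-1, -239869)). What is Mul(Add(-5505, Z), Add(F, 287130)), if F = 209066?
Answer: 2282501600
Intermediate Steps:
Z = 10105 (Z = Add(-229764, 239869) = 10105)
Mul(Add(-5505, Z), Add(F, 287130)) = Mul(Add(-5505, 10105), Add(209066, 287130)) = Mul(4600, 496196) = 2282501600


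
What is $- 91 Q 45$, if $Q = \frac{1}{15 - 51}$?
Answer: $\frac{455}{4} \approx 113.75$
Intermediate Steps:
$Q = - \frac{1}{36}$ ($Q = \frac{1}{-36} = - \frac{1}{36} \approx -0.027778$)
$- 91 Q 45 = \left(-91\right) \left(- \frac{1}{36}\right) 45 = \frac{91}{36} \cdot 45 = \frac{455}{4}$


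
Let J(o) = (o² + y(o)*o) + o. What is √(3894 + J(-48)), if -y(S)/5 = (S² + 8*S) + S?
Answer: √455430 ≈ 674.86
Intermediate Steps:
y(S) = -45*S - 5*S² (y(S) = -5*((S² + 8*S) + S) = -5*(S² + 9*S) = -45*S - 5*S²)
J(o) = o + o² - 5*o²*(9 + o) (J(o) = (o² + (-5*o*(9 + o))*o) + o = (o² - 5*o²*(9 + o)) + o = o + o² - 5*o²*(9 + o))
√(3894 + J(-48)) = √(3894 - 48*(1 - 48 - 5*(-48)*(9 - 48))) = √(3894 - 48*(1 - 48 - 5*(-48)*(-39))) = √(3894 - 48*(1 - 48 - 9360)) = √(3894 - 48*(-9407)) = √(3894 + 451536) = √455430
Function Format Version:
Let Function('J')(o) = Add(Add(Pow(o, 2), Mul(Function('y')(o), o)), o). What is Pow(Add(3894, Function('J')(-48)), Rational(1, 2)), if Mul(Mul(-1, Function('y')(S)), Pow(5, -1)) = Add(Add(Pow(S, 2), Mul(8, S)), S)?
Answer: Pow(455430, Rational(1, 2)) ≈ 674.86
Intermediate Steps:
Function('y')(S) = Add(Mul(-45, S), Mul(-5, Pow(S, 2))) (Function('y')(S) = Mul(-5, Add(Add(Pow(S, 2), Mul(8, S)), S)) = Mul(-5, Add(Pow(S, 2), Mul(9, S))) = Add(Mul(-45, S), Mul(-5, Pow(S, 2))))
Function('J')(o) = Add(o, Pow(o, 2), Mul(-5, Pow(o, 2), Add(9, o))) (Function('J')(o) = Add(Add(Pow(o, 2), Mul(Mul(-5, o, Add(9, o)), o)), o) = Add(Add(Pow(o, 2), Mul(-5, Pow(o, 2), Add(9, o))), o) = Add(o, Pow(o, 2), Mul(-5, Pow(o, 2), Add(9, o))))
Pow(Add(3894, Function('J')(-48)), Rational(1, 2)) = Pow(Add(3894, Mul(-48, Add(1, -48, Mul(-5, -48, Add(9, -48))))), Rational(1, 2)) = Pow(Add(3894, Mul(-48, Add(1, -48, Mul(-5, -48, -39)))), Rational(1, 2)) = Pow(Add(3894, Mul(-48, Add(1, -48, -9360))), Rational(1, 2)) = Pow(Add(3894, Mul(-48, -9407)), Rational(1, 2)) = Pow(Add(3894, 451536), Rational(1, 2)) = Pow(455430, Rational(1, 2))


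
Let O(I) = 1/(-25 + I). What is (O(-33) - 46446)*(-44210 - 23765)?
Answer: 183115745275/58 ≈ 3.1572e+9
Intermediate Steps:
(O(-33) - 46446)*(-44210 - 23765) = (1/(-25 - 33) - 46446)*(-44210 - 23765) = (1/(-58) - 46446)*(-67975) = (-1/58 - 46446)*(-67975) = -2693869/58*(-67975) = 183115745275/58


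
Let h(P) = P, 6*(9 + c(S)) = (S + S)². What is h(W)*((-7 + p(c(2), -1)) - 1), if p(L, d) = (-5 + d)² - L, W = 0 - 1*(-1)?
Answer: 103/3 ≈ 34.333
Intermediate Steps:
W = 1 (W = 0 + 1 = 1)
c(S) = -9 + 2*S²/3 (c(S) = -9 + (S + S)²/6 = -9 + (2*S)²/6 = -9 + (4*S²)/6 = -9 + 2*S²/3)
h(W)*((-7 + p(c(2), -1)) - 1) = 1*((-7 + ((-5 - 1)² - (-9 + (⅔)*2²))) - 1) = 1*((-7 + ((-6)² - (-9 + (⅔)*4))) - 1) = 1*((-7 + (36 - (-9 + 8/3))) - 1) = 1*((-7 + (36 - 1*(-19/3))) - 1) = 1*((-7 + (36 + 19/3)) - 1) = 1*((-7 + 127/3) - 1) = 1*(106/3 - 1) = 1*(103/3) = 103/3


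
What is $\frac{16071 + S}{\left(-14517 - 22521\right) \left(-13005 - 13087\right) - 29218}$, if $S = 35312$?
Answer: $\frac{51383}{966366278} \approx 5.3171 \cdot 10^{-5}$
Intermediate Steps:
$\frac{16071 + S}{\left(-14517 - 22521\right) \left(-13005 - 13087\right) - 29218} = \frac{16071 + 35312}{\left(-14517 - 22521\right) \left(-13005 - 13087\right) - 29218} = \frac{51383}{\left(-37038\right) \left(-26092\right) - 29218} = \frac{51383}{966395496 - 29218} = \frac{51383}{966366278}$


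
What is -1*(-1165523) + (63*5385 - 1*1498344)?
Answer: 6434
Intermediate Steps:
-1*(-1165523) + (63*5385 - 1*1498344) = 1165523 + (339255 - 1498344) = 1165523 - 1159089 = 6434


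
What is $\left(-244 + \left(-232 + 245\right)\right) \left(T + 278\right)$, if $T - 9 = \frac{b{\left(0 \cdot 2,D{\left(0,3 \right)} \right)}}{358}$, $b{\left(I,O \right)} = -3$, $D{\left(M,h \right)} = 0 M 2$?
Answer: $- \frac{23733633}{358} \approx -66295.0$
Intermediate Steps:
$D{\left(M,h \right)} = 0$ ($D{\left(M,h \right)} = 0 \cdot 2 = 0$)
$T = \frac{3219}{358}$ ($T = 9 - \frac{3}{358} = \frac{3219}{358} \approx 8.9916$)
$\left(-244 + \left(-232 + 245\right)\right) \left(T + 278\right) = \left(-244 + \left(-232 + 245\right)\right) \left(\frac{3219}{358} + 278\right) = \left(-244 + 13\right) \frac{102743}{358} = \left(-231\right) \frac{102743}{358} = - \frac{23733633}{358}$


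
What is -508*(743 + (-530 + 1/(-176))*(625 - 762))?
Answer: -1639603655/44 ≈ -3.7264e+7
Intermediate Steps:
-508*(743 + (-530 + 1/(-176))*(625 - 762)) = -508*(743 + (-530 - 1/176)*(-137)) = -508*(743 - 93281/176*(-137)) = -508*(743 + 12779497/176) = -508*12910265/176 = -1639603655/44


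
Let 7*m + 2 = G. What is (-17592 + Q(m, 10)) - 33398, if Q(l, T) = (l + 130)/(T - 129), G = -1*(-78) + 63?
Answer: -42475719/833 ≈ -50991.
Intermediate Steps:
G = 141 (G = 78 + 63 = 141)
m = 139/7 (m = -2/7 + (1/7)*141 = -2/7 + 141/7 = 139/7 ≈ 19.857)
Q(l, T) = (130 + l)/(-129 + T)
(-17592 + Q(m, 10)) - 33398 = (-17592 + (130 + 139/7)/(-129 + 10)) - 33398 = (-17592 + (1049/7)/(-119)) - 33398 = (-17592 - 1/119*1049/7) - 33398 = (-17592 - 1049/833) - 33398 = -14655185/833 - 33398 = -42475719/833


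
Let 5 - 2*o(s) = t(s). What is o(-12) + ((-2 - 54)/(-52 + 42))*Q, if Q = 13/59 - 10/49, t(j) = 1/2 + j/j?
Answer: 15207/8260 ≈ 1.8410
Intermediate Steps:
t(j) = 3/2 (t(j) = 1*(½) + 1 = ½ + 1 = 3/2)
o(s) = 7/4 (o(s) = 5/2 - ½*3/2 = 5/2 - ¾ = 7/4)
Q = 47/2891 (Q = 13*(1/59) - 10*1/49 = 13/59 - 10/49 = 47/2891 ≈ 0.016257)
o(-12) + ((-2 - 54)/(-52 + 42))*Q = 7/4 + ((-2 - 54)/(-52 + 42))*(47/2891) = 7/4 - 56/(-10)*(47/2891) = 7/4 - 56*(-⅒)*(47/2891) = 7/4 + (28/5)*(47/2891) = 7/4 + 188/2065 = 15207/8260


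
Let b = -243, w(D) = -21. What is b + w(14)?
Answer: -264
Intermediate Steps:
b + w(14) = -243 - 21 = -264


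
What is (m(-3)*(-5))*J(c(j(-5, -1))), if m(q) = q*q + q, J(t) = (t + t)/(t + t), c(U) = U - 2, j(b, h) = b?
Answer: -30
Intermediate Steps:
c(U) = -2 + U
J(t) = 1 (J(t) = (2*t)/((2*t)) = (2*t)*(1/(2*t)) = 1)
m(q) = q + q**2 (m(q) = q**2 + q = q + q**2)
(m(-3)*(-5))*J(c(j(-5, -1))) = (-3*(1 - 3)*(-5))*1 = (-3*(-2)*(-5))*1 = (6*(-5))*1 = -30*1 = -30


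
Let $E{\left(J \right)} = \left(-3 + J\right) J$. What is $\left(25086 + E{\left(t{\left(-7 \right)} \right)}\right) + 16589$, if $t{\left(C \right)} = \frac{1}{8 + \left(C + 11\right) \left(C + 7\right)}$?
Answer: $\frac{2667177}{64} \approx 41675.0$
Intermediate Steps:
$t{\left(C \right)} = \frac{1}{8 + \left(7 + C\right) \left(11 + C\right)}$ ($t{\left(C \right)} = \frac{1}{8 + \left(11 + C\right) \left(7 + C\right)} = \frac{1}{8 + \left(7 + C\right) \left(11 + C\right)}$)
$E{\left(J \right)} = J \left(-3 + J\right)$
$\left(25086 + E{\left(t{\left(-7 \right)} \right)}\right) + 16589 = \left(25086 + \frac{-3 + \frac{1}{85 + \left(-7\right)^{2} + 18 \left(-7\right)}}{85 + \left(-7\right)^{2} + 18 \left(-7\right)}\right) + 16589 = \left(25086 + \frac{-3 + \frac{1}{85 + 49 - 126}}{85 + 49 - 126}\right) + 16589 = \left(25086 + \frac{-3 + \frac{1}{8}}{8}\right) + 16589 = \left(25086 + \frac{1}{8} \left(- \frac{23}{8}\right)\right) + 16589 = \left(25086 - \frac{23}{64}\right) + 16589 = \frac{1605481}{64} + 16589 = \frac{2667177}{64}$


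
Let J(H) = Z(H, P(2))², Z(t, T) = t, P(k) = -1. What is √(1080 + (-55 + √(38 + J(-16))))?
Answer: √(1025 + 7*√6) ≈ 32.282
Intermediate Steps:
J(H) = H²
√(1080 + (-55 + √(38 + J(-16)))) = √(1080 + (-55 + √(38 + (-16)²))) = √(1080 + (-55 + √(38 + 256))) = √(1080 + (-55 + √294)) = √(1080 + (-55 + 7*√6)) = √(1025 + 7*√6)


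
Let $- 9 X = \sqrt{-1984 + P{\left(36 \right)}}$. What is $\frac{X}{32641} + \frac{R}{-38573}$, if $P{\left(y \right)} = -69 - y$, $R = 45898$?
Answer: $- \frac{45898}{38573} - \frac{i \sqrt{2089}}{293769} \approx -1.1899 - 0.00015558 i$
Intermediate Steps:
$X = - \frac{i \sqrt{2089}}{9}$ ($X = - \frac{\sqrt{-1984 - 105}}{9} = - \frac{\sqrt{-2089}}{9} = - \frac{i \sqrt{2089}}{9} \approx - 5.0784 i$)
$\frac{X}{32641} + \frac{R}{-38573} = \frac{\left(- \frac{1}{9}\right) i \sqrt{2089}}{32641} + \frac{45898}{-38573} = - \frac{i \sqrt{2089}}{9} \cdot \frac{1}{32641} + 45898 \left(- \frac{1}{38573}\right) = - \frac{i \sqrt{2089}}{293769} - \frac{45898}{38573} = - \frac{45898}{38573} - \frac{i \sqrt{2089}}{293769}$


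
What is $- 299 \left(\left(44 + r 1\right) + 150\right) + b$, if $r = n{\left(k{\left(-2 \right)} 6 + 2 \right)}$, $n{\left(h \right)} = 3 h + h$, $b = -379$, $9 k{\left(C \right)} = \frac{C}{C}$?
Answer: $- \frac{184723}{3} \approx -61574.0$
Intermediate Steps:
$k{\left(C \right)} = \frac{1}{9}$ ($k{\left(C \right)} = \frac{C \frac{1}{C}}{9} = \frac{1}{9} \cdot 1 = \frac{1}{9}$)
$n{\left(h \right)} = 4 h$
$r = \frac{32}{3}$ ($r = 4 \left(\frac{1}{9} \cdot 6 + 2\right) = 4 \left(\frac{2}{3} + 2\right) = 4 \cdot \frac{8}{3} = \frac{32}{3} \approx 10.667$)
$- 299 \left(\left(44 + r 1\right) + 150\right) + b = - 299 \left(\left(44 + \frac{32}{3} \cdot 1\right) + 150\right) - 379 = - 299 \left(\left(44 + \frac{32}{3}\right) + 150\right) - 379 = - 299 \left(\frac{164}{3} + 150\right) - 379 = \left(-299\right) \frac{614}{3} - 379 = - \frac{183586}{3} - 379 = - \frac{184723}{3}$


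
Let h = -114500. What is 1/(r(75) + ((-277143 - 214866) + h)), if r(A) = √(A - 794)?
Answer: -606509/367853167800 - I*√719/367853167800 ≈ -1.6488e-6 - 7.2894e-11*I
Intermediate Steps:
r(A) = √(-794 + A)
1/(r(75) + ((-277143 - 214866) + h)) = 1/(√(-794 + 75) + ((-277143 - 214866) - 114500)) = 1/(√(-719) + (-492009 - 114500)) = 1/(I*√719 - 606509) = 1/(-606509 + I*√719)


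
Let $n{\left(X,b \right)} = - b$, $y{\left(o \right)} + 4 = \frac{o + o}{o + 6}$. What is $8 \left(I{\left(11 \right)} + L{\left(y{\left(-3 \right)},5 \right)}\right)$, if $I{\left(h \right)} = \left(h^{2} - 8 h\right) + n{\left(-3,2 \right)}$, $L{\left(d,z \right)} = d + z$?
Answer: $240$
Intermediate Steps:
$y{\left(o \right)} = -4 + \frac{2 o}{6 + o}$ ($y{\left(o \right)} = -4 + \frac{o + o}{o + 6} = -4 + \frac{2 o}{6 + o}$)
$I{\left(h \right)} = -2 + h^{2} - 8 h$ ($I{\left(h \right)} = \left(h^{2} - 8 h\right) - 2 = -2 + h^{2} - 8 h$)
$8 \left(I{\left(11 \right)} + L{\left(y{\left(-3 \right)},5 \right)}\right) = 8 \left(\left(-2 + 11^{2} - 88\right) + \left(\frac{2 \left(-12 - -3\right)}{6 - 3} + 5\right)\right) = 8 \left(\left(-2 + 121 - 88\right) + \left(\frac{2 \left(-12 + 3\right)}{3} + 5\right)\right) = 8 \left(31 + \left(2 \cdot \frac{1}{3} \left(-9\right) + 5\right)\right) = 8 \left(31 + \left(-6 + 5\right)\right) = 8 \left(31 - 1\right) = 8 \cdot 30 = 240$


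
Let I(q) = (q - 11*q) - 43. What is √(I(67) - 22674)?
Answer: I*√23387 ≈ 152.93*I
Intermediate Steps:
I(q) = -43 - 10*q (I(q) = -10*q - 43 = -43 - 10*q)
√(I(67) - 22674) = √((-43 - 10*67) - 22674) = √((-43 - 670) - 22674) = √(-713 - 22674) = √(-23387) = I*√23387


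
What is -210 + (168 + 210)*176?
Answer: 66318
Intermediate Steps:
-210 + (168 + 210)*176 = -210 + 378*176 = -210 + 66528 = 66318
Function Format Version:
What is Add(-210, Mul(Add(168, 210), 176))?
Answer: 66318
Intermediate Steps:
Add(-210, Mul(Add(168, 210), 176)) = Add(-210, Mul(378, 176)) = Add(-210, 66528) = 66318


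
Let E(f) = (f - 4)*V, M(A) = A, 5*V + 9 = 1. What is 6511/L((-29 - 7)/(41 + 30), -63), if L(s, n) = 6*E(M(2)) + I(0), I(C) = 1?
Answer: 32555/101 ≈ 322.33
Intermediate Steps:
V = -8/5 (V = -9/5 + (1/5)*1 = -9/5 + 1/5 = -8/5 ≈ -1.6000)
E(f) = 32/5 - 8*f/5 (E(f) = (f - 4)*(-8/5) = (-4 + f)*(-8/5) = 32/5 - 8*f/5)
L(s, n) = 101/5 (L(s, n) = 6*(32/5 - 8/5*2) + 1 = 6*(32/5 - 16/5) + 1 = 6*(16/5) + 1 = 96/5 + 1 = 101/5)
6511/L((-29 - 7)/(41 + 30), -63) = 6511/(101/5) = 6511*(5/101) = 32555/101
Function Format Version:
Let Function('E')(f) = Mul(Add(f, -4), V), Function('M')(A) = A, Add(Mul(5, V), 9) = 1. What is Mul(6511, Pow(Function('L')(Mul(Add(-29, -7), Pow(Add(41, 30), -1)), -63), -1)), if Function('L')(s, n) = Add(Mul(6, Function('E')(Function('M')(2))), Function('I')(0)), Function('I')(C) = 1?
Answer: Rational(32555, 101) ≈ 322.33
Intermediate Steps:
V = Rational(-8, 5) (V = Add(Rational(-9, 5), Mul(Rational(1, 5), 1)) = Add(Rational(-9, 5), Rational(1, 5)) = Rational(-8, 5) ≈ -1.6000)
Function('E')(f) = Add(Rational(32, 5), Mul(Rational(-8, 5), f)) (Function('E')(f) = Mul(Add(f, -4), Rational(-8, 5)) = Mul(Add(-4, f), Rational(-8, 5)) = Add(Rational(32, 5), Mul(Rational(-8, 5), f)))
Function('L')(s, n) = Rational(101, 5) (Function('L')(s, n) = Add(Mul(6, Add(Rational(32, 5), Mul(Rational(-8, 5), 2))), 1) = Add(Mul(6, Add(Rational(32, 5), Rational(-16, 5))), 1) = Add(Mul(6, Rational(16, 5)), 1) = Add(Rational(96, 5), 1) = Rational(101, 5))
Mul(6511, Pow(Function('L')(Mul(Add(-29, -7), Pow(Add(41, 30), -1)), -63), -1)) = Mul(6511, Pow(Rational(101, 5), -1)) = Mul(6511, Rational(5, 101)) = Rational(32555, 101)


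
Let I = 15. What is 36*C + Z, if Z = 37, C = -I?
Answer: -503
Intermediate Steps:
C = -15 (C = -1*15 = -15)
36*C + Z = 36*(-15) + 37 = -540 + 37 = -503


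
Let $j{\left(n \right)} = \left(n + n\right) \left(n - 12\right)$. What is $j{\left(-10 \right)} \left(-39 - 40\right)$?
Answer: $-34760$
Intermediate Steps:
$j{\left(n \right)} = 2 n \left(-12 + n\right)$
$j{\left(-10 \right)} \left(-39 - 40\right) = 2 \left(-10\right) \left(-12 - 10\right) \left(-39 - 40\right) = 2 \left(-10\right) \left(-22\right) \left(-79\right) = 440 \left(-79\right) = -34760$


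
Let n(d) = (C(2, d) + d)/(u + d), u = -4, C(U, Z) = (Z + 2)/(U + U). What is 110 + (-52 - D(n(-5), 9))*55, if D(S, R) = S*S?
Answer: -3593095/1296 ≈ -2772.4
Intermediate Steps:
C(U, Z) = (2 + Z)/(2*U) (C(U, Z) = (2 + Z)/((2*U)) = (2 + Z)*(1/(2*U)) = (2 + Z)/(2*U))
n(d) = (½ + 5*d/4)/(-4 + d) (n(d) = ((½)*(2 + d)/2 + d)/(-4 + d) = ((½)*(½)*(2 + d) + d)/(-4 + d) = ((½ + d/4) + d)/(-4 + d) = (½ + 5*d/4)/(-4 + d))
D(S, R) = S²
110 + (-52 - D(n(-5), 9))*55 = 110 + (-52 - ((2 + 5*(-5))/(4*(-4 - 5)))²)*55 = 110 + (-52 - ((¼)*(2 - 25)/(-9))²)*55 = 110 + (-52 - ((¼)*(-⅑)*(-23))²)*55 = 110 + (-52 - (23/36)²)*55 = 110 + (-52 - 1*529/1296)*55 = 110 + (-52 - 529/1296)*55 = 110 - 67921/1296*55 = 110 - 3735655/1296 = -3593095/1296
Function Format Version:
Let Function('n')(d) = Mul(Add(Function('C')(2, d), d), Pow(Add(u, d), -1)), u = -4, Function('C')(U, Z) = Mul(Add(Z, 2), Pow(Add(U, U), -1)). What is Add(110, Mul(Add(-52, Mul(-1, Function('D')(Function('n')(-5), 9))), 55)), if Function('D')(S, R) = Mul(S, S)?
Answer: Rational(-3593095, 1296) ≈ -2772.4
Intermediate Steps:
Function('C')(U, Z) = Mul(Rational(1, 2), Pow(U, -1), Add(2, Z)) (Function('C')(U, Z) = Mul(Add(2, Z), Pow(Mul(2, U), -1)) = Mul(Add(2, Z), Mul(Rational(1, 2), Pow(U, -1))) = Mul(Rational(1, 2), Pow(U, -1), Add(2, Z)))
Function('n')(d) = Mul(Pow(Add(-4, d), -1), Add(Rational(1, 2), Mul(Rational(5, 4), d))) (Function('n')(d) = Mul(Add(Mul(Rational(1, 2), Pow(2, -1), Add(2, d)), d), Pow(Add(-4, d), -1)) = Mul(Add(Mul(Rational(1, 2), Rational(1, 2), Add(2, d)), d), Pow(Add(-4, d), -1)) = Mul(Add(Add(Rational(1, 2), Mul(Rational(1, 4), d)), d), Pow(Add(-4, d), -1)) = Mul(Add(Rational(1, 2), Mul(Rational(5, 4), d)), Pow(Add(-4, d), -1)) = Mul(Pow(Add(-4, d), -1), Add(Rational(1, 2), Mul(Rational(5, 4), d))))
Function('D')(S, R) = Pow(S, 2)
Add(110, Mul(Add(-52, Mul(-1, Function('D')(Function('n')(-5), 9))), 55)) = Add(110, Mul(Add(-52, Mul(-1, Pow(Mul(Rational(1, 4), Pow(Add(-4, -5), -1), Add(2, Mul(5, -5))), 2))), 55)) = Add(110, Mul(Add(-52, Mul(-1, Pow(Mul(Rational(1, 4), Pow(-9, -1), Add(2, -25)), 2))), 55)) = Add(110, Mul(Add(-52, Mul(-1, Pow(Mul(Rational(1, 4), Rational(-1, 9), -23), 2))), 55)) = Add(110, Mul(Add(-52, Mul(-1, Pow(Rational(23, 36), 2))), 55)) = Add(110, Mul(Add(-52, Mul(-1, Rational(529, 1296))), 55)) = Add(110, Mul(Add(-52, Rational(-529, 1296)), 55)) = Add(110, Mul(Rational(-67921, 1296), 55)) = Add(110, Rational(-3735655, 1296)) = Rational(-3593095, 1296)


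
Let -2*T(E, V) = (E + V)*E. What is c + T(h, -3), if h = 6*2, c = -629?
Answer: -683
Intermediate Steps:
h = 12
T(E, V) = -E*(E + V)/2 (T(E, V) = -(E + V)*E/2 = -E*(E + V)/2)
c + T(h, -3) = -629 - ½*12*(12 - 3) = -629 - ½*12*9 = -629 - 54 = -683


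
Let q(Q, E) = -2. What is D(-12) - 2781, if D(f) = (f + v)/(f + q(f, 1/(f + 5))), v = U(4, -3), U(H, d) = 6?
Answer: -19464/7 ≈ -2780.6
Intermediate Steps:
v = 6
D(f) = (6 + f)/(-2 + f) (D(f) = (f + 6)/(f - 2) = (6 + f)/(-2 + f))
D(-12) - 2781 = (6 - 12)/(-2 - 12) - 2781 = -6/(-14) - 2781 = -1/14*(-6) - 2781 = 3/7 - 2781 = -19464/7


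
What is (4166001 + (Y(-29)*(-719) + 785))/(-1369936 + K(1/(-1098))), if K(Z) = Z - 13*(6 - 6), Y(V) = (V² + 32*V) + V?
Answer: -666672660/214884247 ≈ -3.1025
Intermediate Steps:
Y(V) = V² + 33*V
K(Z) = Z (K(Z) = Z - 13*0 = Z + 0 = Z)
(4166001 + (Y(-29)*(-719) + 785))/(-1369936 + K(1/(-1098))) = (4166001 + (-29*(33 - 29)*(-719) + 785))/(-1369936 + 1/(-1098)) = (4166001 + (-29*4*(-719) + 785))/(-1369936 - 1/1098) = (4166001 + (-116*(-719) + 785))/(-1504189729/1098) = (4166001 + (83404 + 785))*(-1098/1504189729) = (4166001 + 84189)*(-1098/1504189729) = 4250190*(-1098/1504189729) = -666672660/214884247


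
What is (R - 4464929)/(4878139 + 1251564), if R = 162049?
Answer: -4302880/6129703 ≈ -0.70197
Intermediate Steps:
(R - 4464929)/(4878139 + 1251564) = (162049 - 4464929)/(4878139 + 1251564) = -4302880/6129703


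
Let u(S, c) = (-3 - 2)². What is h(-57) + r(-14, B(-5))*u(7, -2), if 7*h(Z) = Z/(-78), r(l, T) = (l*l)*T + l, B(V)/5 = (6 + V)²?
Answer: 4395319/182 ≈ 24150.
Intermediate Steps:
u(S, c) = 25 (u(S, c) = (-5)² = 25)
B(V) = 5*(6 + V)²
r(l, T) = l + T*l² (r(l, T) = l²*T + l = T*l² + l = l + T*l²)
h(Z) = -Z/546 (h(Z) = (Z/(-78))/7 = (Z*(-1/78))/7 = (-Z/78)/7 = -Z/546)
h(-57) + r(-14, B(-5))*u(7, -2) = -1/546*(-57) - 14*(1 + (5*(6 - 5)²)*(-14))*25 = 19/182 - 14*(1 + (5*1²)*(-14))*25 = 19/182 - 14*(1 + (5*1)*(-14))*25 = 19/182 - 14*(1 + 5*(-14))*25 = 19/182 - 14*(1 - 70)*25 = 19/182 - 14*(-69)*25 = 19/182 + 966*25 = 19/182 + 24150 = 4395319/182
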